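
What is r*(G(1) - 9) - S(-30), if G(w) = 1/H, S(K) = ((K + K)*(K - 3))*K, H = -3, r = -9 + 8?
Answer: 178228/3 ≈ 59409.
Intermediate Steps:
r = -1
S(K) = 2*K²*(-3 + K) (S(K) = ((2*K)*(-3 + K))*K = (2*K*(-3 + K))*K = 2*K²*(-3 + K))
G(w) = -⅓ (G(w) = 1/(-3) = -⅓)
r*(G(1) - 9) - S(-30) = -(-⅓ - 9) - 2*(-30)²*(-3 - 30) = -1*(-28/3) - 2*900*(-33) = 28/3 - 1*(-59400) = 28/3 + 59400 = 178228/3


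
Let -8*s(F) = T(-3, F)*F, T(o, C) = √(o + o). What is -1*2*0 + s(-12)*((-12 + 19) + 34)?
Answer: 123*I*√6/2 ≈ 150.64*I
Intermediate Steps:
T(o, C) = √2*√o (T(o, C) = √(2*o) = √2*√o)
s(F) = -I*F*√6/8 (s(F) = -√2*√(-3)*F/8 = -√2*(I*√3)*F/8 = -I*√6*F/8 = -I*F*√6/8)
-1*2*0 + s(-12)*((-12 + 19) + 34) = -1*2*0 + (-⅛*I*(-12)*√6)*((-12 + 19) + 34) = -2*0 + (3*I*√6/2)*(7 + 34) = 0 + (3*I*√6/2)*41 = 0 + 123*I*√6/2 = 123*I*√6/2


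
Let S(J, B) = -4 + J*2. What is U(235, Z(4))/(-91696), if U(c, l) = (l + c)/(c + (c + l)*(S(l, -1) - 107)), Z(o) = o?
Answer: 239/2235731872 ≈ 1.0690e-7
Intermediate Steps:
S(J, B) = -4 + 2*J
U(c, l) = (c + l)/(c + (-111 + 2*l)*(c + l)) (U(c, l) = (l + c)/(c + (c + l)*((-4 + 2*l) - 107)) = (c + l)/(c + (c + l)*(-111 + 2*l)) = (c + l)/(c + (-111 + 2*l)*(c + l)))
U(235, Z(4))/(-91696) = ((235 + 4)/(-111*4 - 110*235 + 2*4**2 + 2*235*4))/(-91696) = (239/(-444 - 25850 + 2*16 + 1880))*(-1/91696) = (239/(-444 - 25850 + 32 + 1880))*(-1/91696) = (239/(-24382))*(-1/91696) = -1/24382*239*(-1/91696) = -239/24382*(-1/91696) = 239/2235731872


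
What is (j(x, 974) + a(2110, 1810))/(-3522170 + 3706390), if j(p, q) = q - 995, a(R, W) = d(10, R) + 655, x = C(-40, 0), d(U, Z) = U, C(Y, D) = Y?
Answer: 161/46055 ≈ 0.0034958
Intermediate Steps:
x = -40
a(R, W) = 665 (a(R, W) = 10 + 655 = 665)
j(p, q) = -995 + q
(j(x, 974) + a(2110, 1810))/(-3522170 + 3706390) = ((-995 + 974) + 665)/(-3522170 + 3706390) = (-21 + 665)/184220 = 644*(1/184220) = 161/46055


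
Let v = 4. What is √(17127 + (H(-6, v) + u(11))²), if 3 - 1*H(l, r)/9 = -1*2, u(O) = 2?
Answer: 2*√4834 ≈ 139.05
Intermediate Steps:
H(l, r) = 45 (H(l, r) = 27 - (-9)*2 = 27 - 9*(-2) = 27 + 18 = 45)
√(17127 + (H(-6, v) + u(11))²) = √(17127 + (45 + 2)²) = √(17127 + 47²) = √(17127 + 2209) = √19336 = 2*√4834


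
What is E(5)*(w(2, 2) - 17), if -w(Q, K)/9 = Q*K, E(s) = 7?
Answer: -371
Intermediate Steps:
w(Q, K) = -9*K*Q (w(Q, K) = -9*Q*K = -9*K*Q)
E(5)*(w(2, 2) - 17) = 7*(-9*2*2 - 17) = 7*(-36 - 17) = 7*(-53) = -371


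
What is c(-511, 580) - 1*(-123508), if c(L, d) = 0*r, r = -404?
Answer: 123508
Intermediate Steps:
c(L, d) = 0 (c(L, d) = 0*(-404) = 0)
c(-511, 580) - 1*(-123508) = 0 - 1*(-123508) = 0 + 123508 = 123508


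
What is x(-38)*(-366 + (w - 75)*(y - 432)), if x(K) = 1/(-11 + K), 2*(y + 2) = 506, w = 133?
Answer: 1552/7 ≈ 221.71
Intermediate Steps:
y = 251 (y = -2 + (½)*506 = -2 + 253 = 251)
x(-38)*(-366 + (w - 75)*(y - 432)) = (-366 + (133 - 75)*(251 - 432))/(-11 - 38) = (-366 + 58*(-181))/(-49) = -(-366 - 10498)/49 = -1/49*(-10864) = 1552/7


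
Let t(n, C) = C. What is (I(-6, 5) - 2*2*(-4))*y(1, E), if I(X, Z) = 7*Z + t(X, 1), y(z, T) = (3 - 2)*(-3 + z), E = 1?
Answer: -104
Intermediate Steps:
y(z, T) = -3 + z (y(z, T) = 1*(-3 + z) = -3 + z)
I(X, Z) = 1 + 7*Z (I(X, Z) = 7*Z + 1 = 1 + 7*Z)
(I(-6, 5) - 2*2*(-4))*y(1, E) = ((1 + 7*5) - 2*2*(-4))*(-3 + 1) = ((1 + 35) - 4*(-4))*(-2) = (36 + 16)*(-2) = 52*(-2) = -104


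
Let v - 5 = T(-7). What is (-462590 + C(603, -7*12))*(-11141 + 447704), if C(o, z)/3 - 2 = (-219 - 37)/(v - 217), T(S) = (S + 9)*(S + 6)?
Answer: -21608167650552/107 ≈ -2.0195e+11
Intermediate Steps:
T(S) = (6 + S)*(9 + S) (T(S) = (9 + S)*(6 + S) = (6 + S)*(9 + S))
v = 3 (v = 5 + (54 + (-7)² + 15*(-7)) = 5 + (54 + 49 - 105) = 5 - 2 = 3)
C(o, z) = 1026/107 (C(o, z) = 6 + 3*((-219 - 37)/(3 - 217)) = 6 + 3*(-256/(-214)) = 6 + 3*(-256*(-1/214)) = 6 + 3*(128/107) = 6 + 384/107 = 1026/107)
(-462590 + C(603, -7*12))*(-11141 + 447704) = (-462590 + 1026/107)*(-11141 + 447704) = -49496104/107*436563 = -21608167650552/107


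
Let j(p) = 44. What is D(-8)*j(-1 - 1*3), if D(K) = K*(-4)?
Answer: 1408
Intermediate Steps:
D(K) = -4*K
D(-8)*j(-1 - 1*3) = -4*(-8)*44 = 32*44 = 1408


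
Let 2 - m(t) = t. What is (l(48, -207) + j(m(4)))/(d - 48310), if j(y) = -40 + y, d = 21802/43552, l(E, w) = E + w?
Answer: 1458992/350662553 ≈ 0.0041607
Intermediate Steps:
m(t) = 2 - t
d = 10901/21776 (d = 21802*(1/43552) = 10901/21776 ≈ 0.50060)
(l(48, -207) + j(m(4)))/(d - 48310) = ((48 - 207) + (-40 + (2 - 1*4)))/(10901/21776 - 48310) = (-159 + (-40 + (2 - 4)))/(-1051987659/21776) = (-159 + (-40 - 2))*(-21776/1051987659) = (-159 - 42)*(-21776/1051987659) = -201*(-21776/1051987659) = 1458992/350662553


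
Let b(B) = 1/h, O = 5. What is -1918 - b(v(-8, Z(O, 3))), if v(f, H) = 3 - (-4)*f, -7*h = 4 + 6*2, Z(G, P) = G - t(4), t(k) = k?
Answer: -30681/16 ≈ -1917.6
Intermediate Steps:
Z(G, P) = -4 + G (Z(G, P) = G - 1*4 = G - 4 = -4 + G)
h = -16/7 (h = -(4 + 6*2)/7 = -(4 + 12)/7 = -1/7*16 = -16/7 ≈ -2.2857)
v(f, H) = 3 + 4*f
b(B) = -7/16 (b(B) = 1/(-16/7) = -7/16)
-1918 - b(v(-8, Z(O, 3))) = -1918 - 1*(-7/16) = -1918 + 7/16 = -30681/16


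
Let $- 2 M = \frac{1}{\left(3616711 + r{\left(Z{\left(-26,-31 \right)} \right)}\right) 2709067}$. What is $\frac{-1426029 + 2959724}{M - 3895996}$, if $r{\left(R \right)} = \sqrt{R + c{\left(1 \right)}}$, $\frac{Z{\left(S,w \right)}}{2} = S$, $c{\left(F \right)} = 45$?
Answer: $\frac{8309765025130 \left(- \sqrt{7} + 3616711 i\right)}{- 76345255182720154905 i + 21109028391464 \sqrt{7}} \approx -0.39366 - 1.1102 \cdot 10^{-16} i$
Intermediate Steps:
$Z{\left(S,w \right)} = 2 S$
$r{\left(R \right)} = \sqrt{45 + R}$ ($r{\left(R \right)} = \sqrt{R + 45} = \sqrt{45 + R}$)
$M = - \frac{1}{5418134 \left(3616711 + i \sqrt{7}\right)}$ ($M = - \frac{\frac{1}{3616711 + \sqrt{45 + 2 \left(-26\right)}} \frac{1}{2709067}}{2} = - \frac{\frac{1}{3616711 + \sqrt{45 - 52}} \cdot \frac{1}{2709067}}{2} = - \frac{\frac{1}{3616711 + \sqrt{-7}} \cdot \frac{1}{2709067}}{2} = - \frac{\frac{1}{3616711 + i \sqrt{7}} \cdot \frac{1}{2709067}}{2} = - \frac{\frac{1}{2709067} \frac{1}{3616711 + i \sqrt{7}}}{2} = - \frac{1}{5418134 \left(3616711 + i \sqrt{7}\right)} \approx -5.1031 \cdot 10^{-14} + 3.7331 \cdot 10^{-20} i$)
$\frac{-1426029 + 2959724}{M - 3895996} = \frac{-1426029 + 2959724}{\frac{i}{5418134 \left(\sqrt{7} - 3616711 i\right)} - 3895996} = \frac{1533695}{\frac{i}{5418134 \left(\sqrt{7} - 3616711 i\right)} - 3895996} = \frac{1533695}{-3895996 + \frac{i}{5418134 \left(\sqrt{7} - 3616711 i\right)}}$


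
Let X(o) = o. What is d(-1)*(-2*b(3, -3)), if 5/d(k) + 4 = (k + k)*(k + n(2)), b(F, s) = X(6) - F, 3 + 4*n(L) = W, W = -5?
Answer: -15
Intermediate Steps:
n(L) = -2 (n(L) = -3/4 + (1/4)*(-5) = -3/4 - 5/4 = -2)
b(F, s) = 6 - F
d(k) = 5/(-4 + 2*k*(-2 + k)) (d(k) = 5/(-4 + (k + k)*(k - 2)) = 5/(-4 + (2*k)*(-2 + k)) = 5/(-4 + 2*k*(-2 + k)))
d(-1)*(-2*b(3, -3)) = (5/(2*(-2 + (-1)**2 - 2*(-1))))*(-2*(6 - 1*3)) = (5/(2*(-2 + 1 + 2)))*(-2*(6 - 3)) = ((5/2)/1)*(-2*3) = ((5/2)*1)*(-6) = (5/2)*(-6) = -15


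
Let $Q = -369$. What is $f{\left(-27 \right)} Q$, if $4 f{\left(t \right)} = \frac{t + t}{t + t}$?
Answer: $- \frac{369}{4} \approx -92.25$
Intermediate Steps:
$f{\left(t \right)} = \frac{1}{4}$ ($f{\left(t \right)} = \frac{\left(t + t\right) \frac{1}{t + t}}{4} = \frac{2 t \frac{1}{2 t}}{4} = \frac{1}{4} \cdot 1 = \frac{1}{4}$)
$f{\left(-27 \right)} Q = \frac{1}{4} \left(-369\right) = - \frac{369}{4}$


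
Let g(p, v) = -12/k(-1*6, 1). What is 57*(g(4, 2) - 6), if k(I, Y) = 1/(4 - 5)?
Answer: 342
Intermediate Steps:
k(I, Y) = -1 (k(I, Y) = 1/(-1) = -1)
g(p, v) = 12 (g(p, v) = -12/(-1) = -12*(-1) = 12)
57*(g(4, 2) - 6) = 57*(12 - 6) = 57*6 = 342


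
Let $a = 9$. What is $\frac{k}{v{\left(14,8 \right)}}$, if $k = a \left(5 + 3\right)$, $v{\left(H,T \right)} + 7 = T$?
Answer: $72$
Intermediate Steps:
$v{\left(H,T \right)} = -7 + T$
$k = 72$ ($k = 9 \left(5 + 3\right) = 9 \cdot 8 = 72$)
$\frac{k}{v{\left(14,8 \right)}} = \frac{72}{-7 + 8} = \frac{72}{1} = 72 \cdot 1 = 72$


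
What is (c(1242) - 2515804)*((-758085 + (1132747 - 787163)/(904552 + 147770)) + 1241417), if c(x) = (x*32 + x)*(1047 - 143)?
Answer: 8782754632397011760/526161 ≈ 1.6692e+13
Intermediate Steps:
c(x) = 29832*x (c(x) = (32*x + x)*904 = (33*x)*904 = 29832*x)
(c(1242) - 2515804)*((-758085 + (1132747 - 787163)/(904552 + 147770)) + 1241417) = (29832*1242 - 2515804)*((-758085 + (1132747 - 787163)/(904552 + 147770)) + 1241417) = (37051344 - 2515804)*((-758085 + 345584/1052322) + 1241417) = 34535540*((-758085 + 345584*(1/1052322)) + 1241417) = 34535540*((-758085 + 172792/526161) + 1241417) = 34535540*(-398874588893/526161 + 1241417) = 34535540*(254310621244/526161) = 8782754632397011760/526161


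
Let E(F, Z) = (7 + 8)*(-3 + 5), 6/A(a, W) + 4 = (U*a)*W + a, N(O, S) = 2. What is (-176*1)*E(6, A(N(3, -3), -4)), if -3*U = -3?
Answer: -5280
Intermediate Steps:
U = 1 (U = -⅓*(-3) = 1)
A(a, W) = 6/(-4 + a + W*a) (A(a, W) = 6/(-4 + ((1*a)*W + a)) = 6/(-4 + (a*W + a)) = 6/(-4 + (W*a + a)) = 6/(-4 + (a + W*a)) = 6/(-4 + a + W*a))
E(F, Z) = 30 (E(F, Z) = 15*2 = 30)
(-176*1)*E(6, A(N(3, -3), -4)) = -176*1*30 = -176*30 = -5280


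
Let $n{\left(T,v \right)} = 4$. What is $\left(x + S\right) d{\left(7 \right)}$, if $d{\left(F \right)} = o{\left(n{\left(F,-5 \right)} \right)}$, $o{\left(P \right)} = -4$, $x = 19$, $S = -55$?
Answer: $144$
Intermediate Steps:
$d{\left(F \right)} = -4$
$\left(x + S\right) d{\left(7 \right)} = \left(19 - 55\right) \left(-4\right) = \left(-36\right) \left(-4\right) = 144$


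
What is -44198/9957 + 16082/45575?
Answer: -1854195376/453790275 ≈ -4.0860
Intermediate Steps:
-44198/9957 + 16082/45575 = -1854195376/453790275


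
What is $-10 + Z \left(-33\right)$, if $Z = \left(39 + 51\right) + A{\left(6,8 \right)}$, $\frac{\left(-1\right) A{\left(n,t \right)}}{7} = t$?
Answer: $-1132$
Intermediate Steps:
$A{\left(n,t \right)} = - 7 t$
$Z = 34$ ($Z = \left(39 + 51\right) - 56 = 90 - 56 = 34$)
$-10 + Z \left(-33\right) = -10 + 34 \left(-33\right) = -10 - 1122 = -1132$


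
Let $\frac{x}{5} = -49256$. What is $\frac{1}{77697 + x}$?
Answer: $- \frac{1}{168583} \approx -5.9318 \cdot 10^{-6}$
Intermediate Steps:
$x = -246280$ ($x = 5 \left(-49256\right) = -246280$)
$\frac{1}{77697 + x} = \frac{1}{77697 - 246280} = \frac{1}{-168583} = - \frac{1}{168583}$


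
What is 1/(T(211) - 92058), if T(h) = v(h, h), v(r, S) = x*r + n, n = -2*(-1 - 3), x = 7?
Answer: -1/90573 ≈ -1.1041e-5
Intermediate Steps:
n = 8 (n = -2*(-4) = 8)
v(r, S) = 8 + 7*r (v(r, S) = 7*r + 8 = 8 + 7*r)
T(h) = 8 + 7*h
1/(T(211) - 92058) = 1/((8 + 7*211) - 92058) = 1/((8 + 1477) - 92058) = 1/(1485 - 92058) = 1/(-90573) = -1/90573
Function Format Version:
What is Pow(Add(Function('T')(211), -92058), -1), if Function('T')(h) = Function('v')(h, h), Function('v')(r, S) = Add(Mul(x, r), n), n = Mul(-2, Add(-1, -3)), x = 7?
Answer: Rational(-1, 90573) ≈ -1.1041e-5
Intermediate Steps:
n = 8 (n = Mul(-2, -4) = 8)
Function('v')(r, S) = Add(8, Mul(7, r)) (Function('v')(r, S) = Add(Mul(7, r), 8) = Add(8, Mul(7, r)))
Function('T')(h) = Add(8, Mul(7, h))
Pow(Add(Function('T')(211), -92058), -1) = Pow(Add(Add(8, Mul(7, 211)), -92058), -1) = Pow(Add(Add(8, 1477), -92058), -1) = Pow(Add(1485, -92058), -1) = Pow(-90573, -1) = Rational(-1, 90573)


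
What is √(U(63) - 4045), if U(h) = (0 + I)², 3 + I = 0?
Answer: 2*I*√1009 ≈ 63.53*I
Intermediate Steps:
I = -3 (I = -3 + 0 = -3)
U(h) = 9 (U(h) = (0 - 3)² = (-3)² = 9)
√(U(63) - 4045) = √(9 - 4045) = √(-4036) = 2*I*√1009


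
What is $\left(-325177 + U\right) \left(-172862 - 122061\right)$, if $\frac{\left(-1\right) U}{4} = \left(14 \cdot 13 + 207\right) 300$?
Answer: $233572232771$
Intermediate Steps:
$U = -466800$ ($U = - 4 \left(14 \cdot 13 + 207\right) 300 = - 4 \left(182 + 207\right) 300 = - 4 \cdot 389 \cdot 300 = \left(-4\right) 116700 = -466800$)
$\left(-325177 + U\right) \left(-172862 - 122061\right) = \left(-325177 - 466800\right) \left(-172862 - 122061\right) = \left(-791977\right) \left(-294923\right) = 233572232771$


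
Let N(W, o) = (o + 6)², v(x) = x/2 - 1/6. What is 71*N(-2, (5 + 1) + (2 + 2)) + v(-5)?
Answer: 54520/3 ≈ 18173.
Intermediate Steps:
v(x) = -⅙ + x/2 (v(x) = x*(½) - 1*⅙ = x/2 - ⅙ = -⅙ + x/2)
N(W, o) = (6 + o)²
71*N(-2, (5 + 1) + (2 + 2)) + v(-5) = 71*(6 + ((5 + 1) + (2 + 2)))² + (-⅙ + (½)*(-5)) = 71*(6 + (6 + 4))² + (-⅙ - 5/2) = 71*(6 + 10)² - 8/3 = 71*16² - 8/3 = 71*256 - 8/3 = 18176 - 8/3 = 54520/3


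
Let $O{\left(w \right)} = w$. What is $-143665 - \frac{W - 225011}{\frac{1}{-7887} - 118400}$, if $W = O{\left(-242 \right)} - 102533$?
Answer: $- \frac{134159950623847}{933820801} \approx -1.4367 \cdot 10^{5}$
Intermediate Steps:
$W = -102775$ ($W = -242 - 102533 = -102775$)
$-143665 - \frac{W - 225011}{\frac{1}{-7887} - 118400} = -143665 - \frac{-102775 - 225011}{\frac{1}{-7887} - 118400} = -143665 - - \frac{327786}{- \frac{1}{7887} - 118400} = -143665 - - \frac{327786}{- \frac{933820801}{7887}} = -143665 - \left(-327786\right) \left(- \frac{7887}{933820801}\right) = -143665 - \frac{2585248182}{933820801} = - \frac{134159950623847}{933820801}$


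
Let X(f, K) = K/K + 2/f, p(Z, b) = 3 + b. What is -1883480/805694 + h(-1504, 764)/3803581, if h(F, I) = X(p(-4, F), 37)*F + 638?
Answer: -5377080976135666/2299924053855607 ≈ -2.3379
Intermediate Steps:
X(f, K) = 1 + 2/f
h(F, I) = 638 + F*(5 + F)/(3 + F) (h(F, I) = ((2 + (3 + F))/(3 + F))*F + 638 = ((5 + F)/(3 + F))*F + 638 = F*(5 + F)/(3 + F) + 638 = 638 + F*(5 + F)/(3 + F))
-1883480/805694 + h(-1504, 764)/3803581 = -1883480/805694 + ((1914 + (-1504)² + 643*(-1504))/(3 - 1504))/3803581 = -1883480*1/805694 + ((1914 + 2262016 - 967072)/(-1501))*(1/3803581) = -941740/402847 - 1/1501*1296858*(1/3803581) = -941740/402847 - 1296858/1501*1/3803581 = -941740/402847 - 1296858/5709175081 = -5377080976135666/2299924053855607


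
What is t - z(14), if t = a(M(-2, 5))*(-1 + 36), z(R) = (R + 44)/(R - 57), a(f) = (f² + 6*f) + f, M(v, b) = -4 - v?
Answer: -14992/43 ≈ -348.65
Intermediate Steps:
a(f) = f² + 7*f
z(R) = (44 + R)/(-57 + R)
t = -350 (t = ((-4 - 1*(-2))*(7 + (-4 - 1*(-2))))*(-1 + 36) = ((-4 + 2)*(7 + (-4 + 2)))*35 = -2*(7 - 2)*35 = -2*5*35 = -10*35 = -350)
t - z(14) = -350 - (44 + 14)/(-57 + 14) = -350 - 58/(-43) = -350 - (-1)*58/43 = -350 - 1*(-58/43) = -350 + 58/43 = -14992/43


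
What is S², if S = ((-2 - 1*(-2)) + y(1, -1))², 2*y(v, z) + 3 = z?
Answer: 16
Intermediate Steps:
y(v, z) = -3/2 + z/2
S = 4 (S = ((-2 - 1*(-2)) + (-3/2 + (½)*(-1)))² = ((-2 + 2) + (-3/2 - ½))² = (0 - 2)² = (-2)² = 4)
S² = 4² = 16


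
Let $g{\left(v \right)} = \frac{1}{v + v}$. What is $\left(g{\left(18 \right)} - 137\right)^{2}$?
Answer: $\frac{24314761}{1296} \approx 18761.0$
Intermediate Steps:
$g{\left(v \right)} = \frac{1}{2 v}$
$\left(g{\left(18 \right)} - 137\right)^{2} = \left(\frac{1}{2 \cdot 18} - 137\right)^{2} = \left(\frac{1}{2} \cdot \frac{1}{18} - 137\right)^{2} = \left(\frac{1}{36} - 137\right)^{2} = \left(- \frac{4931}{36}\right)^{2} = \frac{24314761}{1296}$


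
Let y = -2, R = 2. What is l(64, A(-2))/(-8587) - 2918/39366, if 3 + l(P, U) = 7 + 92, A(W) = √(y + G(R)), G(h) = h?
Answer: -14418001/169017921 ≈ -0.085305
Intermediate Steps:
A(W) = 0 (A(W) = √(-2 + 2) = √0 = 0)
l(P, U) = 96 (l(P, U) = -3 + (7 + 92) = -3 + 99 = 96)
l(64, A(-2))/(-8587) - 2918/39366 = 96/(-8587) - 2918/39366 = 96*(-1/8587) - 2918*1/39366 = -96/8587 - 1459/19683 = -14418001/169017921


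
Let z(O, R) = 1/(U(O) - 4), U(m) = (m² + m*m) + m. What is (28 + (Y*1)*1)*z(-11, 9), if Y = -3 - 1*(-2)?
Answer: 27/227 ≈ 0.11894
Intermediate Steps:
Y = -1 (Y = -3 + 2 = -1)
U(m) = m + 2*m² (U(m) = (m² + m²) + m = 2*m² + m = m + 2*m²)
z(O, R) = 1/(-4 + O*(1 + 2*O)) (z(O, R) = 1/(O*(1 + 2*O) - 4) = 1/(-4 + O*(1 + 2*O)))
(28 + (Y*1)*1)*z(-11, 9) = (28 - 1*1*1)/(-4 - 11*(1 + 2*(-11))) = (28 - 1*1)/(-4 - 11*(1 - 22)) = (28 - 1)/(-4 - 11*(-21)) = 27/(-4 + 231) = 27/227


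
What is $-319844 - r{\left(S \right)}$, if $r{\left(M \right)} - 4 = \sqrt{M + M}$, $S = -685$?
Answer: $-319848 - i \sqrt{1370} \approx -3.1985 \cdot 10^{5} - 37.013 i$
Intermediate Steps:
$r{\left(M \right)} = 4 + \sqrt{2} \sqrt{M}$ ($r{\left(M \right)} = 4 + \sqrt{M + M} = 4 + \sqrt{2 M} = 4 + \sqrt{2} \sqrt{M}$)
$-319844 - r{\left(S \right)} = -319844 - \left(4 + \sqrt{2} \sqrt{-685}\right) = -319844 - \left(4 + \sqrt{2} i \sqrt{685}\right) = -319844 - \left(4 + i \sqrt{1370}\right) = -319848 - i \sqrt{1370}$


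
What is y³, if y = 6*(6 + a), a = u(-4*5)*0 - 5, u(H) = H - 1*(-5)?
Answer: 216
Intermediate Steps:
u(H) = 5 + H (u(H) = H + 5 = 5 + H)
a = -5 (a = (5 - 4*5)*0 - 5 = (5 - 20)*0 - 5 = -15*0 - 5 = 0 - 5 = -5)
y = 6 (y = 6*(6 - 5) = 6*1 = 6)
y³ = 6³ = 216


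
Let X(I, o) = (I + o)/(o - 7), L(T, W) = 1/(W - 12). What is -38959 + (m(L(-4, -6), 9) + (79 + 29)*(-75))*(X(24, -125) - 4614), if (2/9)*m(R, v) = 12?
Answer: 815740829/22 ≈ 3.7079e+7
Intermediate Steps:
L(T, W) = 1/(-12 + W)
m(R, v) = 54 (m(R, v) = (9/2)*12 = 54)
X(I, o) = (I + o)/(-7 + o)
-38959 + (m(L(-4, -6), 9) + (79 + 29)*(-75))*(X(24, -125) - 4614) = -38959 + (54 + (79 + 29)*(-75))*((24 - 125)/(-7 - 125) - 4614) = -38959 + (54 + 108*(-75))*(-101/(-132) - 4614) = -38959 + (54 - 8100)*(-1/132*(-101) - 4614) = -38959 - 8046*(101/132 - 4614) = -38959 - 8046*(-608947/132) = -38959 + 816597927/22 = 815740829/22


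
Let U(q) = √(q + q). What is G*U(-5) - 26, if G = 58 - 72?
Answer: -26 - 14*I*√10 ≈ -26.0 - 44.272*I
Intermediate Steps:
U(q) = √2*√q (U(q) = √(2*q) = √2*√q)
G = -14
G*U(-5) - 26 = -14*√2*√(-5) - 26 = -14*√2*I*√5 - 26 = -14*I*√10 - 26 = -26 - 14*I*√10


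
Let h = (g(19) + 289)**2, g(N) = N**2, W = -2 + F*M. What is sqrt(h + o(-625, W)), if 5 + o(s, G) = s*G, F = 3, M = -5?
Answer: 4*sqrt(27070) ≈ 658.12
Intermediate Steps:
W = -17 (W = -2 + 3*(-5) = -2 - 15 = -17)
o(s, G) = -5 + G*s (o(s, G) = -5 + s*G = -5 + G*s)
h = 422500 (h = (19**2 + 289)**2 = (361 + 289)**2 = 650**2 = 422500)
sqrt(h + o(-625, W)) = sqrt(422500 + (-5 - 17*(-625))) = sqrt(422500 + (-5 + 10625)) = sqrt(422500 + 10620) = sqrt(433120) = 4*sqrt(27070)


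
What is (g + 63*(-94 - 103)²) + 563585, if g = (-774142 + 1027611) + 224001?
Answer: 3486022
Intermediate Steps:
g = 477470 (g = 253469 + 224001 = 477470)
(g + 63*(-94 - 103)²) + 563585 = (477470 + 63*(-94 - 103)²) + 563585 = (477470 + 63*(-197)²) + 563585 = (477470 + 63*38809) + 563585 = (477470 + 2444967) + 563585 = 2922437 + 563585 = 3486022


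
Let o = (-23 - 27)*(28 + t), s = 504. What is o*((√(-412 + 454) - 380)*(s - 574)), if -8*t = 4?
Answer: -36575000 + 96250*√42 ≈ -3.5951e+7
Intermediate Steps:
t = -½ (t = -⅛*4 = -½ ≈ -0.50000)
o = -1375 (o = (-23 - 27)*(28 - ½) = -50*55/2 = -1375)
o*((√(-412 + 454) - 380)*(s - 574)) = -1375*(√(-412 + 454) - 380)*(504 - 574) = -1375*(√42 - 380)*(-70) = -1375*(-380 + √42)*(-70) = -1375*(26600 - 70*√42) = -36575000 + 96250*√42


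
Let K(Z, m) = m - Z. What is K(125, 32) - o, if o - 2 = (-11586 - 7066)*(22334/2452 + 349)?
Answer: 4094438131/613 ≈ 6.6793e+6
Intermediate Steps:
o = -4094495140/613 (o = 2 + (-11586 - 7066)*(22334/2452 + 349) = 2 - 18652*(22334*(1/2452) + 349) = 2 - 18652*(11167/1226 + 349) = 2 - 18652*439041/1226 = 2 - 4094496366/613 = -4094495140/613 ≈ -6.6794e+6)
K(125, 32) - o = (32 - 1*125) - 1*(-4094495140/613) = (32 - 125) + 4094495140/613 = -93 + 4094495140/613 = 4094438131/613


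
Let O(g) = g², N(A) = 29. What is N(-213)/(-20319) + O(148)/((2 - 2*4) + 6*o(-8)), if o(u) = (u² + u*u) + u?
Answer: 24724815/805987 ≈ 30.676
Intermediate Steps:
o(u) = u + 2*u² (o(u) = (u² + u²) + u = 2*u² + u = u + 2*u²)
N(-213)/(-20319) + O(148)/((2 - 2*4) + 6*o(-8)) = 29/(-20319) + 148²/((2 - 2*4) + 6*(-8*(1 + 2*(-8)))) = 29*(-1/20319) + 21904/((2 - 8) + 6*(-8*(1 - 16))) = -29/20319 + 21904/(-6 + 6*(-8*(-15))) = -29/20319 + 21904/(-6 + 6*120) = -29/20319 + 21904/(-6 + 720) = -29/20319 + 21904/714 = -29/20319 + 21904*(1/714) = -29/20319 + 10952/357 = 24724815/805987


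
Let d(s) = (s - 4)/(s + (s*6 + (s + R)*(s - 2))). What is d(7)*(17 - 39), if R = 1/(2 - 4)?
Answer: -132/163 ≈ -0.80982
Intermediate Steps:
R = -½ (R = 1/(-2) = -½ ≈ -0.50000)
d(s) = (-4 + s)/(7*s + (-2 + s)*(-½ + s)) (d(s) = (s - 4)/(s + (s*6 + (s - ½)*(s - 2))) = (-4 + s)/(s + (6*s + (-½ + s)*(-2 + s))) = (-4 + s)/(s + (6*s + (-2 + s)*(-½ + s))) = (-4 + s)/(7*s + (-2 + s)*(-½ + s)))
d(7)*(17 - 39) = (2*(-4 + 7)/(2 + 2*7² + 9*7))*(17 - 39) = (2*3/(2 + 2*49 + 63))*(-22) = (2*3/(2 + 98 + 63))*(-22) = (2*3/163)*(-22) = (2*(1/163)*3)*(-22) = (6/163)*(-22) = -132/163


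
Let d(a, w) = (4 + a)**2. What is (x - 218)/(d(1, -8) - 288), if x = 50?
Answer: 168/263 ≈ 0.63878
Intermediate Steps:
(x - 218)/(d(1, -8) - 288) = (50 - 218)/((4 + 1)**2 - 288) = -168/(5**2 - 288) = -168/(25 - 288) = -168/(-263) = -168*(-1/263) = 168/263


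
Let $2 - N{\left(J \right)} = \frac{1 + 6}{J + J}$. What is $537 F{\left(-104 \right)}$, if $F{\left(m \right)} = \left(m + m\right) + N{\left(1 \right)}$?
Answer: $- \frac{225003}{2} \approx -1.125 \cdot 10^{5}$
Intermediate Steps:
$N{\left(J \right)} = 2 - \frac{7}{2 J}$ ($N{\left(J \right)} = 2 - \frac{1 + 6}{J + J} = 2 - \frac{7}{2 J}$)
$F{\left(m \right)} = - \frac{3}{2} + 2 m$ ($F{\left(m \right)} = \left(m + m\right) + \left(2 - \frac{7}{2 \cdot 1}\right) = 2 m + \left(2 - \frac{7}{2}\right) = 2 m - \frac{3}{2} = - \frac{3}{2} + 2 m$)
$537 F{\left(-104 \right)} = 537 \left(- \frac{3}{2} + 2 \left(-104\right)\right) = 537 \left(- \frac{3}{2} - 208\right) = 537 \left(- \frac{419}{2}\right) = - \frac{225003}{2}$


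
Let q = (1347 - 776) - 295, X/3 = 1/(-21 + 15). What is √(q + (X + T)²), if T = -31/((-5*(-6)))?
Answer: √62629/15 ≈ 16.684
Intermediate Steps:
T = -31/30 ≈ -1.0333
X = -½ (X = 3/(-21 + 15) = 3/(-6) = 3*(-⅙) = -½ ≈ -0.50000)
q = 276 (q = 571 - 295 = 276)
√(q + (X + T)²) = √(276 + (-½ - 31/30)²) = √(276 + (-23/15)²) = √(276 + 529/225) = √(62629/225) = √62629/15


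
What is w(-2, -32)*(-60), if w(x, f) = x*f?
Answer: -3840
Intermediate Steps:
w(x, f) = f*x
w(-2, -32)*(-60) = -32*(-2)*(-60) = 64*(-60) = -3840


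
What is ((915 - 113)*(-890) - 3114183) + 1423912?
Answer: -2404051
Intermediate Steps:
((915 - 113)*(-890) - 3114183) + 1423912 = (802*(-890) - 3114183) + 1423912 = (-713780 - 3114183) + 1423912 = -3827963 + 1423912 = -2404051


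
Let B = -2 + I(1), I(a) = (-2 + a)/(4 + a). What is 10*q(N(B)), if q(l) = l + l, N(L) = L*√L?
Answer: -44*I*√55/5 ≈ -65.263*I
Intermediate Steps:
I(a) = (-2 + a)/(4 + a)
B = -11/5 (B = -2 + (-2 + 1)/(4 + 1) = -2 - 1/5 = -2 + (⅕)*(-1) = -2 - ⅕ = -11/5 ≈ -2.2000)
N(L) = L^(3/2)
q(l) = 2*l
10*q(N(B)) = 10*(2*(-11/5)^(3/2)) = 10*(2*(-11*I*√55/25)) = 10*(-22*I*√55/25) = -44*I*√55/5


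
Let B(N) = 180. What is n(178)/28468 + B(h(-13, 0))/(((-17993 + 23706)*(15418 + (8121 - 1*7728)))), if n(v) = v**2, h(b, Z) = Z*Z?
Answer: 715491293863/642866105431 ≈ 1.1130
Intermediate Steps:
h(b, Z) = Z**2
n(178)/28468 + B(h(-13, 0))/(((-17993 + 23706)*(15418 + (8121 - 1*7728)))) = 178**2/28468 + 180/(((-17993 + 23706)*(15418 + (8121 - 1*7728)))) = 31684*(1/28468) + 180/((5713*(15418 + (8121 - 7728)))) = 7921/7117 + 180/((5713*(15418 + 393))) = 7921/7117 + 180/((5713*15811)) = 7921/7117 + 180/90328243 = 715491293863/642866105431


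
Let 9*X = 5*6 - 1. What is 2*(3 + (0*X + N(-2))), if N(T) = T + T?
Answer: -2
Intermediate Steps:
N(T) = 2*T
X = 29/9 (X = (5*6 - 1)/9 = (30 - 1)/9 = (⅑)*29 = 29/9 ≈ 3.2222)
2*(3 + (0*X + N(-2))) = 2*(3 + (0*(29/9) + 2*(-2))) = 2*(3 + (0 - 4)) = 2*(3 - 4) = 2*(-1) = -2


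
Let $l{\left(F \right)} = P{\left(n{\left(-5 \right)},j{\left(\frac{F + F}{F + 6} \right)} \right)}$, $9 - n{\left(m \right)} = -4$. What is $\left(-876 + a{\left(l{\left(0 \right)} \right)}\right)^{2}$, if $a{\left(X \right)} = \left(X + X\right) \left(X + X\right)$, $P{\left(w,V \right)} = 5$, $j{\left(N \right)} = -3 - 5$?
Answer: $602176$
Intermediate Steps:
$n{\left(m \right)} = 13$ ($n{\left(m \right)} = 9 - -4 = 9 + 4 = 13$)
$j{\left(N \right)} = -8$ ($j{\left(N \right)} = -3 - 5 = -8$)
$l{\left(F \right)} = 5$
$a{\left(X \right)} = 4 X^{2}$ ($a{\left(X \right)} = 2 X 2 X = 4 X^{2}$)
$\left(-876 + a{\left(l{\left(0 \right)} \right)}\right)^{2} = \left(-876 + 4 \cdot 5^{2}\right)^{2} = \left(-876 + 4 \cdot 25\right)^{2} = \left(-876 + 100\right)^{2} = \left(-776\right)^{2} = 602176$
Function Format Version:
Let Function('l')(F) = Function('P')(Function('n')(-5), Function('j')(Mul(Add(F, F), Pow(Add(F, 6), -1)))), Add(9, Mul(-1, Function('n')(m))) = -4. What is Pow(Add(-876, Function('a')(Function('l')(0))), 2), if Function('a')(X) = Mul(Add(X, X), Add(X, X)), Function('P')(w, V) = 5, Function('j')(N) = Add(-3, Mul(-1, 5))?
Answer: 602176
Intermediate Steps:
Function('n')(m) = 13 (Function('n')(m) = Add(9, Mul(-1, -4)) = Add(9, 4) = 13)
Function('j')(N) = -8 (Function('j')(N) = Add(-3, -5) = -8)
Function('l')(F) = 5
Function('a')(X) = Mul(4, Pow(X, 2)) (Function('a')(X) = Mul(Mul(2, X), Mul(2, X)) = Mul(4, Pow(X, 2)))
Pow(Add(-876, Function('a')(Function('l')(0))), 2) = Pow(Add(-876, Mul(4, Pow(5, 2))), 2) = Pow(Add(-876, Mul(4, 25)), 2) = Pow(Add(-876, 100), 2) = Pow(-776, 2) = 602176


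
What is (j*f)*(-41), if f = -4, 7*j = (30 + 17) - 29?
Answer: 2952/7 ≈ 421.71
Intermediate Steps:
j = 18/7 (j = ((30 + 17) - 29)/7 = (47 - 29)/7 = (1/7)*18 = 18/7 ≈ 2.5714)
(j*f)*(-41) = ((18/7)*(-4))*(-41) = -72/7*(-41) = 2952/7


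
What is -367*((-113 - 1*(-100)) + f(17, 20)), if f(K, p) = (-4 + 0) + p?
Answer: -1101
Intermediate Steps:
f(K, p) = -4 + p
-367*((-113 - 1*(-100)) + f(17, 20)) = -367*((-113 - 1*(-100)) + (-4 + 20)) = -367*((-113 + 100) + 16) = -367*(-13 + 16) = -367*3 = -1101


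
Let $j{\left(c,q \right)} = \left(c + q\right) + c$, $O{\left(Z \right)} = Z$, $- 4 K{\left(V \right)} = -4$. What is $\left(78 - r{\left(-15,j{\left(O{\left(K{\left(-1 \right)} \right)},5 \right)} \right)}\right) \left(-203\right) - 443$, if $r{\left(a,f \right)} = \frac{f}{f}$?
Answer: $-16074$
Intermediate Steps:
$K{\left(V \right)} = 1$ ($K{\left(V \right)} = \left(- \frac{1}{4}\right) \left(-4\right) = 1$)
$j{\left(c,q \right)} = q + 2 c$
$r{\left(a,f \right)} = 1$
$\left(78 - r{\left(-15,j{\left(O{\left(K{\left(-1 \right)} \right)},5 \right)} \right)}\right) \left(-203\right) - 443 = \left(78 - 1\right) \left(-203\right) - 443 = 77 \left(-203\right) - 443 = -15631 - 443 = -16074$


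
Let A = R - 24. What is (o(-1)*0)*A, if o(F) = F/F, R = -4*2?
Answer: 0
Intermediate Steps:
R = -8
o(F) = 1
A = -32 (A = -8 - 24 = -32)
(o(-1)*0)*A = (1*0)*(-32) = 0*(-32) = 0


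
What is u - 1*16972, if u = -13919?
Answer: -30891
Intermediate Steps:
u - 1*16972 = -13919 - 1*16972 = -13919 - 16972 = -30891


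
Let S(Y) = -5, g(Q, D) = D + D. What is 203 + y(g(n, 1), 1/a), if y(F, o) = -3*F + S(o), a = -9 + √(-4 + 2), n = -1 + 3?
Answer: 192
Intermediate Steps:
n = 2
g(Q, D) = 2*D
a = -9 + I*√2 (a = -9 + √(-2) = -9 + I*√2 ≈ -9.0 + 1.4142*I)
y(F, o) = -5 - 3*F (y(F, o) = -3*F - 5 = -5 - 3*F)
203 + y(g(n, 1), 1/a) = 203 + (-5 - 6) = 203 - 11 = 192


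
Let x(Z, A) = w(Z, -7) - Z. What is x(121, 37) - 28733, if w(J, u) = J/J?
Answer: -28853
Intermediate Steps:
w(J, u) = 1
x(Z, A) = 1 - Z
x(121, 37) - 28733 = (1 - 1*121) - 28733 = (1 - 121) - 28733 = -120 - 28733 = -28853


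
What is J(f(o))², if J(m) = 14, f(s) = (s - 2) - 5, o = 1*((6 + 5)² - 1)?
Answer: 196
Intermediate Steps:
o = 120 (o = 1*(11² - 1) = 1*(121 - 1) = 1*120 = 120)
f(s) = -7 + s (f(s) = (-2 + s) - 5 = -7 + s)
J(f(o))² = 14² = 196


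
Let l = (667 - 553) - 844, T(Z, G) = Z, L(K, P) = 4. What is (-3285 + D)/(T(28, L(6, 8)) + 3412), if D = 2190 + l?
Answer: -365/688 ≈ -0.53052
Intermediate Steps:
l = -730 (l = 114 - 844 = -730)
D = 1460 (D = 2190 - 730 = 1460)
(-3285 + D)/(T(28, L(6, 8)) + 3412) = (-3285 + 1460)/(28 + 3412) = -1825/3440 = -1825*1/3440 = -365/688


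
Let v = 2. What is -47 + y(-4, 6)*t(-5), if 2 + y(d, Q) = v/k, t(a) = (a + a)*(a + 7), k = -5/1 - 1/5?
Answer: 9/13 ≈ 0.69231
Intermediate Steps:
k = -26/5 (k = -5*1 - 1*⅕ = -5 - ⅕ = -26/5 ≈ -5.2000)
t(a) = 2*a*(7 + a) (t(a) = (2*a)*(7 + a) = 2*a*(7 + a))
y(d, Q) = -31/13 (y(d, Q) = -2 + 2/(-26/5) = -2 + 2*(-5/26) = -2 - 5/13 = -31/13)
-47 + y(-4, 6)*t(-5) = -47 - 62*(-5)*(7 - 5)/13 = -47 - 62*(-5)*2/13 = -47 - 31/13*(-20) = -47 + 620/13 = 9/13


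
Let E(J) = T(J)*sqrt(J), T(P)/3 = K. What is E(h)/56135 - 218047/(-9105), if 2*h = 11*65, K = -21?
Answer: 218047/9105 - 63*sqrt(1430)/112270 ≈ 23.927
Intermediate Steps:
T(P) = -63 (T(P) = 3*(-21) = -63)
h = 715/2 (h = (11*65)/2 = (1/2)*715 = 715/2 ≈ 357.50)
E(J) = -63*sqrt(J)
E(h)/56135 - 218047/(-9105) = -63*sqrt(1430)/2/56135 - 218047/(-9105) = -63*sqrt(1430)/2*(1/56135) - 218047*(-1/9105) = -63*sqrt(1430)/2*(1/56135) + 218047/9105 = -63*sqrt(1430)/112270 + 218047/9105 = 218047/9105 - 63*sqrt(1430)/112270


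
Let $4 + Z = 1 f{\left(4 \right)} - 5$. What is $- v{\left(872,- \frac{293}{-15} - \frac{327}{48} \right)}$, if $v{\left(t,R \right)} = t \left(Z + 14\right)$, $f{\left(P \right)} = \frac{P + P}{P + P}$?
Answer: $-5232$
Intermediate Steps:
$f{\left(P \right)} = 1$ ($f{\left(P \right)} = \frac{2 P}{2 P} = 2 P \frac{1}{2 P} = 1$)
$Z = -8$ ($Z = -4 + \left(1 \cdot 1 - 5\right) = -4 + \left(1 - 5\right) = -4 - 4 = -8$)
$v{\left(t,R \right)} = 6 t$ ($v{\left(t,R \right)} = t \left(-8 + 14\right) = t 6 = 6 t$)
$- v{\left(872,- \frac{293}{-15} - \frac{327}{48} \right)} = - 6 \cdot 872 = \left(-1\right) 5232 = -5232$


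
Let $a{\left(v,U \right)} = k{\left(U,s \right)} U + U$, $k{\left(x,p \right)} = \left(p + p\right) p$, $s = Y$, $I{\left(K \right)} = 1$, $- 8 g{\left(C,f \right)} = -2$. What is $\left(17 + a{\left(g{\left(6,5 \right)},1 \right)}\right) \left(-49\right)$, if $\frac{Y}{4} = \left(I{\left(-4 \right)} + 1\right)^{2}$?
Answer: $-25970$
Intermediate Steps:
$g{\left(C,f \right)} = \frac{1}{4}$ ($g{\left(C,f \right)} = \left(- \frac{1}{8}\right) \left(-2\right) = \frac{1}{4}$)
$Y = 16$ ($Y = 4 \left(1 + 1\right)^{2} = 4 \cdot 2^{2} = 4 \cdot 4 = 16$)
$s = 16$
$k{\left(x,p \right)} = 2 p^{2}$ ($k{\left(x,p \right)} = 2 p p = 2 p^{2}$)
$a{\left(v,U \right)} = 513 U$ ($a{\left(v,U \right)} = 2 \cdot 16^{2} U + U = 2 \cdot 256 U + U = 512 U + U = 513 U$)
$\left(17 + a{\left(g{\left(6,5 \right)},1 \right)}\right) \left(-49\right) = \left(17 + 513 \cdot 1\right) \left(-49\right) = \left(17 + 513\right) \left(-49\right) = 530 \left(-49\right) = -25970$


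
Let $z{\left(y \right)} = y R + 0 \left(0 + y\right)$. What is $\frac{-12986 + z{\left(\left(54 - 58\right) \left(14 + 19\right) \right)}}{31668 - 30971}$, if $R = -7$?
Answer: $- \frac{12062}{697} \approx -17.306$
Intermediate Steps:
$z{\left(y \right)} = - 7 y$ ($z{\left(y \right)} = y \left(-7\right) + 0 \left(0 + y\right) = - 7 y + 0 y = - 7 y + 0 = - 7 y$)
$\frac{-12986 + z{\left(\left(54 - 58\right) \left(14 + 19\right) \right)}}{31668 - 30971} = \frac{-12986 - 7 \left(54 - 58\right) \left(14 + 19\right)}{31668 - 30971} = \frac{-12986 - 7 \left(\left(-4\right) 33\right)}{697} = \left(-12986 - -924\right) \frac{1}{697} = \left(-12986 + 924\right) \frac{1}{697} = \left(-12062\right) \frac{1}{697} = - \frac{12062}{697}$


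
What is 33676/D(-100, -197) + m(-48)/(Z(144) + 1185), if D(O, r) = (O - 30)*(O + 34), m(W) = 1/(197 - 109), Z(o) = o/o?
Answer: 79879667/20351760 ≈ 3.9249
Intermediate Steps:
Z(o) = 1
m(W) = 1/88
D(O, r) = (-30 + O)*(34 + O)
33676/D(-100, -197) + m(-48)/(Z(144) + 1185) = 33676/(-1020 + (-100)² + 4*(-100)) + 1/(88*(1 + 1185)) = 33676/(-1020 + 10000 - 400) + (1/88)/1186 = 33676/8580 + (1/88)*(1/1186) = 33676*(1/8580) + 1/104368 = 8419/2145 + 1/104368 = 79879667/20351760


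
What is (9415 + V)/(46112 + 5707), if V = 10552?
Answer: 19967/51819 ≈ 0.38532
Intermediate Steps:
(9415 + V)/(46112 + 5707) = (9415 + 10552)/(46112 + 5707) = 19967/51819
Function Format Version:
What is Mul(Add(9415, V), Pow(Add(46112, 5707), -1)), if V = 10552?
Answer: Rational(19967, 51819) ≈ 0.38532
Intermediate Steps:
Mul(Add(9415, V), Pow(Add(46112, 5707), -1)) = Mul(Add(9415, 10552), Pow(Add(46112, 5707), -1)) = Mul(19967, Pow(51819, -1)) = Mul(19967, Rational(1, 51819)) = Rational(19967, 51819)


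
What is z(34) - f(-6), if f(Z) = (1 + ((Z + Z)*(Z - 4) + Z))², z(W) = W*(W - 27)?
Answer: -12987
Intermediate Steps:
z(W) = W*(-27 + W)
f(Z) = (1 + Z + 2*Z*(-4 + Z))² (f(Z) = (1 + ((2*Z)*(-4 + Z) + Z))² = (1 + (2*Z*(-4 + Z) + Z))² = (1 + (Z + 2*Z*(-4 + Z)))² = (1 + Z + 2*Z*(-4 + Z))²)
z(34) - f(-6) = 34*(-27 + 34) - (1 - 7*(-6) + 2*(-6)²)² = 34*7 - (1 + 42 + 2*36)² = 238 - (1 + 42 + 72)² = 238 - 1*115² = 238 - 1*13225 = 238 - 13225 = -12987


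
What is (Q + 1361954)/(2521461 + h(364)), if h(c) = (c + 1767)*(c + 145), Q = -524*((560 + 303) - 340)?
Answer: 543951/1803070 ≈ 0.30168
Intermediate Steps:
Q = -274052 (Q = -524*(863 - 340) = -524*523 = -274052)
h(c) = (145 + c)*(1767 + c) (h(c) = (1767 + c)*(145 + c) = (145 + c)*(1767 + c))
(Q + 1361954)/(2521461 + h(364)) = (-274052 + 1361954)/(2521461 + (256215 + 364² + 1912*364)) = 1087902/(2521461 + (256215 + 132496 + 695968)) = 1087902/(2521461 + 1084679) = 1087902/3606140 = 1087902*(1/3606140) = 543951/1803070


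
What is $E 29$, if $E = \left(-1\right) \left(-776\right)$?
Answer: $22504$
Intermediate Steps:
$E = 776$
$E 29 = 776 \cdot 29 = 22504$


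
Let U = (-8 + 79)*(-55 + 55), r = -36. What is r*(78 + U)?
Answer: -2808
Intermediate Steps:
U = 0 (U = 71*0 = 0)
r*(78 + U) = -36*(78 + 0) = -36*78 = -2808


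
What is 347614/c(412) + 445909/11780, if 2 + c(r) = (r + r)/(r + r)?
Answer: -4094447011/11780 ≈ -3.4758e+5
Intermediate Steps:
c(r) = -1 (c(r) = -2 + (r + r)/(r + r) = -2 + (2*r)/((2*r)) = -2 + (2*r)*(1/(2*r)) = -2 + 1 = -1)
347614/c(412) + 445909/11780 = 347614/(-1) + 445909/11780 = 347614*(-1) + 445909*(1/11780) = -347614 + 445909/11780 = -4094447011/11780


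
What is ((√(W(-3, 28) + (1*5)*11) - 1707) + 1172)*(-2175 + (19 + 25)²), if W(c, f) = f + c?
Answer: 127865 - 956*√5 ≈ 1.2573e+5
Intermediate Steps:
W(c, f) = c + f
((√(W(-3, 28) + (1*5)*11) - 1707) + 1172)*(-2175 + (19 + 25)²) = ((√((-3 + 28) + (1*5)*11) - 1707) + 1172)*(-2175 + (19 + 25)²) = ((√(25 + 5*11) - 1707) + 1172)*(-2175 + 44²) = ((√(25 + 55) - 1707) + 1172)*(-2175 + 1936) = ((√80 - 1707) + 1172)*(-239) = ((4*√5 - 1707) + 1172)*(-239) = ((-1707 + 4*√5) + 1172)*(-239) = (-535 + 4*√5)*(-239) = 127865 - 956*√5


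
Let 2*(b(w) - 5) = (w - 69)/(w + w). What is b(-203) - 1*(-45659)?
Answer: 9269860/203 ≈ 45664.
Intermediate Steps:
b(w) = 5 + (-69 + w)/(4*w) (b(w) = 5 + ((w - 69)/(w + w))/2 = 5 + ((-69 + w)/((2*w)))/2 = 5 + ((-69 + w)*(1/(2*w)))/2 = 5 + ((-69 + w)/(2*w))/2 = 5 + (-69 + w)/(4*w))
b(-203) - 1*(-45659) = (¾)*(-23 + 7*(-203))/(-203) - 1*(-45659) = (¾)*(-1/203)*(-23 - 1421) + 45659 = (¾)*(-1/203)*(-1444) + 45659 = 1083/203 + 45659 = 9269860/203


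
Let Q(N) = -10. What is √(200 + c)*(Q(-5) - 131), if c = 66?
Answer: -141*√266 ≈ -2299.6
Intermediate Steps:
√(200 + c)*(Q(-5) - 131) = √(200 + 66)*(-10 - 131) = √266*(-141) = -141*√266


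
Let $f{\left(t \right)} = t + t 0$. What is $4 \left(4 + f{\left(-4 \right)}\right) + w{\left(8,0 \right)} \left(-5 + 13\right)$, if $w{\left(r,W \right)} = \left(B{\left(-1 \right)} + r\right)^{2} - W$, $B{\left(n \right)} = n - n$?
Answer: $512$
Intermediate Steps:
$B{\left(n \right)} = 0$
$f{\left(t \right)} = t$ ($f{\left(t \right)} = t + 0 = t$)
$w{\left(r,W \right)} = r^{2} - W$ ($w{\left(r,W \right)} = \left(0 + r\right)^{2} - W = r^{2} - W$)
$4 \left(4 + f{\left(-4 \right)}\right) + w{\left(8,0 \right)} \left(-5 + 13\right) = 4 \left(4 - 4\right) + \left(8^{2} - 0\right) \left(-5 + 13\right) = 4 \cdot 0 + \left(64 + 0\right) 8 = 0 + 64 \cdot 8 = 0 + 512 = 512$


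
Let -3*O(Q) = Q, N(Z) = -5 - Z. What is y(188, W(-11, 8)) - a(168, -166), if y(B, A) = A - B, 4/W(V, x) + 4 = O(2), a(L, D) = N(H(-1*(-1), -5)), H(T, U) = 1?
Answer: -1280/7 ≈ -182.86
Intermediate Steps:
O(Q) = -Q/3
a(L, D) = -6 (a(L, D) = -5 - 1*1 = -5 - 1 = -6)
W(V, x) = -6/7 (W(V, x) = 4/(-4 - 1/3*2) = 4/(-4 - 2/3) = 4/(-14/3) = 4*(-3/14) = -6/7)
y(188, W(-11, 8)) - a(168, -166) = (-6/7 - 1*188) - 1*(-6) = (-6/7 - 188) + 6 = -1322/7 + 6 = -1280/7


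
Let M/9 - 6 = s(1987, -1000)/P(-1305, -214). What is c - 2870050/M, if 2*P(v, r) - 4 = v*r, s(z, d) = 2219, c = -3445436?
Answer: -26449532697734/7560369 ≈ -3.4984e+6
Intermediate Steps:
P(v, r) = 2 + r*v/2 (P(v, r) = 2 + (v*r)/2 = 2 + (r*v)/2 = 2 + r*v/2)
M = 7560369/139637 (M = 54 + 9*(2219/(2 + (½)*(-214)*(-1305))) = 54 + 9*(2219/(2 + 139635)) = 54 + 9*(2219/139637) = 54 + 19971/139637 = 7560369/139637 ≈ 54.143)
c - 2870050/M = -3445436 - 2870050/7560369/139637 = -3445436 - 2870050*139637/7560369 = -3445436 - 1*400765171850/7560369 = -3445436 - 400765171850/7560369 = -26449532697734/7560369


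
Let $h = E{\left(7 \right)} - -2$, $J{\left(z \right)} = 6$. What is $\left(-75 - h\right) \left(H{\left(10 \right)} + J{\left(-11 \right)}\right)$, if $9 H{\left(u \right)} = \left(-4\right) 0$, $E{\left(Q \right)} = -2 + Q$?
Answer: $-492$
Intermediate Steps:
$H{\left(u \right)} = 0$ ($H{\left(u \right)} = \frac{\left(-4\right) 0}{9} = \frac{1}{9} \cdot 0 = 0$)
$h = 7$ ($h = \left(-2 + 7\right) - -2 = 5 + 2 = 7$)
$\left(-75 - h\right) \left(H{\left(10 \right)} + J{\left(-11 \right)}\right) = \left(-75 - 7\right) \left(0 + 6\right) = \left(-75 - 7\right) 6 = \left(-82\right) 6 = -492$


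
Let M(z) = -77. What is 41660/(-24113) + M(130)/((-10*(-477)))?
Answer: -200574901/115019010 ≈ -1.7438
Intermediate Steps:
41660/(-24113) + M(130)/((-10*(-477))) = 41660/(-24113) - 77/((-10*(-477))) = 41660*(-1/24113) - 77/4770 = -41660/24113 - 77*1/4770 = -41660/24113 - 77/4770 = -200574901/115019010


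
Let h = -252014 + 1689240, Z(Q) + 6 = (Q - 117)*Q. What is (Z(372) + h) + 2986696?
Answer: 4518776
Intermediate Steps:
Z(Q) = -6 + Q*(-117 + Q) (Z(Q) = -6 + (Q - 117)*Q = -6 + (-117 + Q)*Q = -6 + Q*(-117 + Q))
h = 1437226
(Z(372) + h) + 2986696 = ((-6 + 372**2 - 117*372) + 1437226) + 2986696 = ((-6 + 138384 - 43524) + 1437226) + 2986696 = (94854 + 1437226) + 2986696 = 1532080 + 2986696 = 4518776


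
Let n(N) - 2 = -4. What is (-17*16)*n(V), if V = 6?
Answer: 544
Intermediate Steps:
n(N) = -2 (n(N) = 2 - 4 = -2)
(-17*16)*n(V) = -17*16*(-2) = -272*(-2) = 544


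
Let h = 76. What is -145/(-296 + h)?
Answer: 29/44 ≈ 0.65909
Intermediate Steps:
-145/(-296 + h) = -145/(-296 + 76) = -145/(-220) = -1/220*(-145) = 29/44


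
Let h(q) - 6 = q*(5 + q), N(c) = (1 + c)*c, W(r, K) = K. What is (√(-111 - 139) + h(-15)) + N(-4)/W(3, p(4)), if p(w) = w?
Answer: 159 + 5*I*√10 ≈ 159.0 + 15.811*I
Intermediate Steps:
N(c) = c*(1 + c)
h(q) = 6 + q*(5 + q)
(√(-111 - 139) + h(-15)) + N(-4)/W(3, p(4)) = (√(-111 - 139) + (6 + (-15)² + 5*(-15))) - 4*(1 - 4)/4 = (√(-250) + (6 + 225 - 75)) - 4*(-3)*(¼) = (5*I*√10 + 156) + 12*(¼) = (156 + 5*I*√10) + 3 = 159 + 5*I*√10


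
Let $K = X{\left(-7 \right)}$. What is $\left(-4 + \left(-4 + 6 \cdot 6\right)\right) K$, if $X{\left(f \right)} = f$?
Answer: $-196$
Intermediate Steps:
$K = -7$
$\left(-4 + \left(-4 + 6 \cdot 6\right)\right) K = \left(-4 + \left(-4 + 6 \cdot 6\right)\right) \left(-7\right) = \left(-4 + \left(-4 + 36\right)\right) \left(-7\right) = \left(-4 + 32\right) \left(-7\right) = 28 \left(-7\right) = -196$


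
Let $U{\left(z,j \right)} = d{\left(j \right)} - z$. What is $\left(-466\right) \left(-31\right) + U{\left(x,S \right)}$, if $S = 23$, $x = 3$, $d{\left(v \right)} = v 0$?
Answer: $14443$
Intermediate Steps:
$d{\left(v \right)} = 0$
$U{\left(z,j \right)} = - z$ ($U{\left(z,j \right)} = 0 - z = - z$)
$\left(-466\right) \left(-31\right) + U{\left(x,S \right)} = \left(-466\right) \left(-31\right) - 3 = 14446 - 3 = 14443$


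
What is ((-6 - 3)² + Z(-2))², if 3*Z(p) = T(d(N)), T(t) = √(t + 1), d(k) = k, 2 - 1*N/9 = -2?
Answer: (243 + √37)²/9 ≈ 6893.6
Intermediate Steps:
N = 36 (N = 18 - 9*(-2) = 18 + 18 = 36)
T(t) = √(1 + t)
Z(p) = √37/3 (Z(p) = √(1 + 36)/3 = √37/3)
((-6 - 3)² + Z(-2))² = ((-6 - 3)² + √37/3)² = ((-9)² + √37/3)² = (81 + √37/3)²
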